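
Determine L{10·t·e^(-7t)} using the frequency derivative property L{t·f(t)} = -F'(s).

L{e^(-7t)} = 1/(s+7). By frequency derivative: L{t·e^(-7t)} = -d/ds[1/(s+7)] = -(-1)/(s+7)² = 1/(s+7)². Then L{10·t·e^(-7t)} = 10·1/(s+7)² = 10/(s+7)²

Final answer: 10/(s+7)²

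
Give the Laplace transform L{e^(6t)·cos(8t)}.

L{e^(at)·cos(ωt)} = (s-a)/((s-a)² + ω²), so L{e^(6t)·cos(8t)} = (s-6)/((s-6)² + 64)

Final answer: (s-6)/((s-6)² + 64)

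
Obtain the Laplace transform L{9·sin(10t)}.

L{sin(ωt)} = ω/(s² + ω²), so L{sin(10t)} = 10/(s² + 100). Then L{9·sin(10t)} = 9·10/(s² + 100) = 90/(s² + 100)

Final answer: 90/(s² + 100)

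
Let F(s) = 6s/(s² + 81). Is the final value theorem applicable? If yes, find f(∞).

The final value theorem requires all poles of sF(s) in the left half-plane. sF(s) = 6s²/(s² + 81) has poles at s = ±9i (imaginary axis). Theorem does NOT apply (oscillatory system).

Final answer: Not applicable (oscillatory)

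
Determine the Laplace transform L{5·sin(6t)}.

L{sin(ωt)} = ω/(s² + ω²), so L{sin(6t)} = 6/(s² + 36). Then L{5·sin(6t)} = 5·6/(s² + 36) = 30/(s² + 36)

Final answer: 30/(s² + 36)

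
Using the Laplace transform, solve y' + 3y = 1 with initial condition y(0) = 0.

sY + 3Y = 1/s. Y = 1/(s(s+3)). Partial fractions: Y = 1/3/s - 1/3/(s+3)

Final answer: y(t) = 1/3(1 - e^(-3t))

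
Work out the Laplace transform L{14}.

L{14} = 14 · L{1} = 14/s

Final answer: 14/s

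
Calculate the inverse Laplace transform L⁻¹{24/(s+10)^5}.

L⁻¹{n!/(s-a)^(n+1)} = t^n·e^(at), so L⁻¹{24/(s+10)^5} = t^4·e^(-10t)

Final answer: t^4·e^(-10t)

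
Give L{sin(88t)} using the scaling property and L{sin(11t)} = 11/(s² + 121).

Using L{f(at)} = (1/a)F(s/a) with a=8: L{sin(88t)} = (1/8) · 11/((s/8)² + 121) = (1/8) · 11·64/(s² + 7744) = 88/(s² + 7744)

Final answer: 88/(s² + 7744)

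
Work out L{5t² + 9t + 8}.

L{5t² + 9t + 8} = 5·2/s³ + 9/s² + 8/s = 10/s³ + 9/s² + 8/s

Final answer: 10/s³ + 9/s² + 8/s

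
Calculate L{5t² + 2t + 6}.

L{5t² + 2t + 6} = 5·2/s³ + 2/s² + 6/s = 10/s³ + 2/s² + 6/s

Final answer: 10/s³ + 2/s² + 6/s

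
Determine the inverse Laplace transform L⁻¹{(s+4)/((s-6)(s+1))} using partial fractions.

Using partial fractions, f(t) = (10e^(6t) - 3e^(-t))/7

Final answer: (10e^(6t) - 3e^(-t))/7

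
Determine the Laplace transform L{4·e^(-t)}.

L{e^(at)} = 1/(s-a), so L{e^(-t)} = 1/(s+1). Then L{4·e^(-t)} = 4/(s+1)

Final answer: 4/(s+1)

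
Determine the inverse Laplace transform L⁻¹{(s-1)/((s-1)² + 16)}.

Using frequency shift, L⁻¹{(s-1)/((s-1)² + 16)} = e^t·cos(4t)

Final answer: e^t·cos(4t)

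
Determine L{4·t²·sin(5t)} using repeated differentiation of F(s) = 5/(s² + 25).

F(s) = 5/(s² + 25). F'(s) = -10s/(s² + 25)². F''(s) = -10(25 - 3s²)/(s² + 25)³ = (30s² - 250)/(s² + 25)³. So L{t²·sin(5t)} = (-1)² F''(s) = (30s² - 250)/(s² + 25)³. Then L{4·t²·sin(5t)} = 4·(30s² - 250)/(s² + 25)³ = (120s² - 1000)/(s² + 25)³

Final answer: (120s² - 1000)/(s² + 25)³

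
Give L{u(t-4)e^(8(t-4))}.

u(t-a)f(t-a) with f(t)=e^(8t). L{e^(8t)} = 1/(s-8). By time shift: e^(-4s)/(s-8)

Final answer: e^(-4s)/(s-8)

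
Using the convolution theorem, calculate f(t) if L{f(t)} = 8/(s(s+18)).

8/(s(s+18)) = (8/s)·(1/(s+18)) = L{8}·L{e^(-18t)}. By convolution, f(t) = 8*e^(-18t) = ∫₀ᵗ 8·e^(-18τ) dτ = 8·(1 - e^(-18t))/18

Final answer: 8·(1 - e^(-18t))/18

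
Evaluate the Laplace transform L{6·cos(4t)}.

L{cos(ωt)} = s/(s² + ω²), so L{cos(4t)} = s/(s² + 16). Then L{6·cos(4t)} = 6·s/(s² + 16) = 6s/(s² + 16)

Final answer: 6s/(s² + 16)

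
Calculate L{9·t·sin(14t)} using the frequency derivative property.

L{sin(14t)} = 14/(s² + 196). By L{t·f(t)} = -F'(s): -d/ds[14/(s² + 196)] = -(14)·(-2s)/(s² + 196)² = 28s/(s² + 196)². Then L{9·t·sin(14t)} = 9·28s/(s² + 196)² = 252s/(s² + 196)²

Final answer: 252s/(s² + 196)²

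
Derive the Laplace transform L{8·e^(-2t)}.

L{e^(at)} = 1/(s-a), so L{e^(-2t)} = 1/(s+2). Then L{8·e^(-2t)} = 8/(s+2)

Final answer: 8/(s+2)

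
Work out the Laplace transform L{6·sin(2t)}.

L{sin(ωt)} = ω/(s² + ω²), so L{sin(2t)} = 2/(s² + 4). Then L{6·sin(2t)} = 6·2/(s² + 4) = 12/(s² + 4)

Final answer: 12/(s² + 4)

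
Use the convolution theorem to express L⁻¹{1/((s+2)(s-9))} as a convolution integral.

1/((s+2)(s-9)) = (1/(s+2))·(1/(s-9)) = L{e^(-2t)}·L{e^(9t)}. So f(t) = e^(-2t)*e^(9t) = ∫₀ᵗ e^(-2τ)·e^(9(t-τ)) dτ

Final answer: ∫₀ᵗ e^(-2τ)·e^(9(t-τ)) dτ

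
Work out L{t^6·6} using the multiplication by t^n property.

L{6} = 6/s. d^1/ds^1[1/s] = -1/s². d^2/ds^2[1/s] = 2/s^3. d^3/ds^3[1/s] = -6/s^4. d^4/ds^4[1/s] = 24/s^5. d^5/ds^5[1/s] = -120/s^6. d^6/ds^6[1/s] = 720/s^7. So L{t^6} = (-1)^{6}·720/s^7 = 720/s^7. Then L{t^6·6} = 6·720/s^7 = 4320/s^7

Final answer: 4320/s^7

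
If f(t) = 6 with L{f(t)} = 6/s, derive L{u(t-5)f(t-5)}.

Time shift theorem: L{u(t-a)f(t-a)} = e^(-as)F(s). Here a=5, F(s) = 6/s, so L{u(t-5)f(t-5)} = e^(-5s)·6/s

Final answer: e^(-5s)·6/s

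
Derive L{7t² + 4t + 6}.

L{7t² + 4t + 6} = 7·2/s³ + 4/s² + 6/s = 14/s³ + 4/s² + 6/s

Final answer: 14/s³ + 4/s² + 6/s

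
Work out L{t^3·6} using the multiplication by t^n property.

L{6} = 6/s. d^1/ds^1[1/s] = -1/s². d^2/ds^2[1/s] = 2/s^3. d^3/ds^3[1/s] = -6/s^4. So L{t^3} = (-1)^{3}·-6/s^4 = 6/s^4. Then L{t^3·6} = 6·6/s^4 = 36/s^4

Final answer: 36/s^4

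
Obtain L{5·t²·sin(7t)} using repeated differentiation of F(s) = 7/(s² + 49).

F(s) = 7/(s² + 49). F'(s) = -14s/(s² + 49)². F''(s) = -14(49 - 3s²)/(s² + 49)³ = (42s² - 686)/(s² + 49)³. So L{t²·sin(7t)} = (-1)² F''(s) = (42s² - 686)/(s² + 49)³. Then L{5·t²·sin(7t)} = 5·(42s² - 686)/(s² + 49)³ = (210s² - 3430)/(s² + 49)³

Final answer: (210s² - 3430)/(s² + 49)³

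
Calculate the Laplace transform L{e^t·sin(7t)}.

L{e^(at)·sin(ωt)} = ω/((s-a)² + ω²), so L{e^t·sin(7t)} = 7/((s-1)² + 49)

Final answer: 7/((s-1)² + 49)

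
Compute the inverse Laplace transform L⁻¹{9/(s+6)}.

L⁻¹{1/(s-a)} = e^(at), so L⁻¹{1/(s+6)} = e^(-6t), and L⁻¹{9/(s+6)} = 9·e^(-6t)

Final answer: 9·e^(-6t)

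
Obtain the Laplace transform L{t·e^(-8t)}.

L{t^n·e^(at)} = n!/(s-a)^(n+1), so L{t·e^(-8t)} = 1/(s+8)^2

Final answer: 1/(s+8)^2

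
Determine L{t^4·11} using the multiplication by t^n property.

L{11} = 11/s. d^1/ds^1[1/s] = -1/s². d^2/ds^2[1/s] = 2/s^3. d^3/ds^3[1/s] = -6/s^4. d^4/ds^4[1/s] = 24/s^5. So L{t^4} = (-1)^{4}·24/s^5 = 24/s^5. Then L{t^4·11} = 11·24/s^5 = 264/s^5

Final answer: 264/s^5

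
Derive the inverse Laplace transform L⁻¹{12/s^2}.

L⁻¹{n!/s^(n+1)} = t^n with n=1. So L⁻¹{1/s^2} = t, and L⁻¹{12/s^2} = (12/1)·t = 12·t

Final answer: 12·t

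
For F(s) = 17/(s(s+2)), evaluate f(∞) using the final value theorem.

f(∞) = lim_{s→0} s·17/(s(s+2)) = lim_{s→0} 17/(s+2) = 17/2 = 17/2

Final answer: 17/2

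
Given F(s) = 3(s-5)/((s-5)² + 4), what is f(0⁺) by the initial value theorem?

f(0⁺) = lim_{s→∞} sF(s) = lim_{s→∞} 3s(s-5)/((s-5)² + 4) = 3

Final answer: 3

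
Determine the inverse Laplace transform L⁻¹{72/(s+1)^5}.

L⁻¹{n!/(s-a)^(n+1)} = t^n·e^(at) with n=4, a=-1. So L⁻¹{24/(s+1)^5} = t^4·e^(-t), and L⁻¹{72/(s+1)^5} = (72/24)·t^4·e^(-t) = 3·t^4·e^(-t)

Final answer: 3·t^4·e^(-t)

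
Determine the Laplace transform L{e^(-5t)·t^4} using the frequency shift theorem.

L{e^(at)·t^n} = n!/(s-a)^(n+1), so L{e^(-5t)·t^4} = 24/(s+5)^5

Final answer: 24/(s+5)^5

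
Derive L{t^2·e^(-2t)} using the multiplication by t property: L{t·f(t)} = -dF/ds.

Using L{t^n·e^(at)} = n!/(s-a)^(n+1), L{t^2·e^(-2t)} = 2/(s+2)^3

Final answer: 2/(s+2)^3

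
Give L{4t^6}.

L{t^n} = n!/s^(n+1). So L{4t^6} = 4·6!/s^7 = 2880/s^7

Final answer: 2880/s^7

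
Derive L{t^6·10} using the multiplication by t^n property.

L{10} = 10/s. d^1/ds^1[1/s] = -1/s². d^2/ds^2[1/s] = 2/s^3. d^3/ds^3[1/s] = -6/s^4. d^4/ds^4[1/s] = 24/s^5. d^5/ds^5[1/s] = -120/s^6. d^6/ds^6[1/s] = 720/s^7. So L{t^6} = (-1)^{6}·720/s^7 = 720/s^7. Then L{t^6·10} = 10·720/s^7 = 7200/s^7

Final answer: 7200/s^7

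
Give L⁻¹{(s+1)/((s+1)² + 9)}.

Using frequency shift: L⁻¹{(s-a)/((s-a)² + b²)} = e^(at)cos(bt). Here a=-1, b=3

Final answer: e^(-t)·cos(3t)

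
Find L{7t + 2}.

L{7t + 2} = 7·L{t} + 2·L{1} = 7/s² + 2/s

Final answer: 7/s² + 2/s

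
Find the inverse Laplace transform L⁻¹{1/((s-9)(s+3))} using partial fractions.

Decompose: A/(s-9) + B/(s+3). A = 1/12, B = -1/12. f(t) = (e^(9t) - e^(-3t))/12

Final answer: (e^(9t) - e^(-3t))/12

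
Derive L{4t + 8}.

L{4t + 8} = 4·L{t} + 8·L{1} = 4/s² + 8/s

Final answer: 4/s² + 8/s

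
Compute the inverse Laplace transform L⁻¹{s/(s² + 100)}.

L⁻¹{s/(s² + 100)} = cos(10t)

Final answer: cos(10t)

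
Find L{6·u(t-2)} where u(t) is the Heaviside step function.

L{u(t-a)} = e^(-as)/s. Here a=2, so L{u(t-2)} = e^(-2s)/s, and L{6·u(t-2)} = 6·e^(-2s)/s

Final answer: 6·e^(-2s)/s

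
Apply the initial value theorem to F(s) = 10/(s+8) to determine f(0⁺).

f(0⁺) = lim_{s→∞} s·10/(s+8) = lim_{s→∞} 10s/(s+8) = 10

Final answer: 10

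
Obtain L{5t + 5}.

L{5t + 5} = 5·L{t} + 5·L{1} = 5/s² + 5/s

Final answer: 5/s² + 5/s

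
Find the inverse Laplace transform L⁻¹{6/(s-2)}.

L⁻¹{1/(s-a)} = e^(at), so L⁻¹{1/(s-2)} = e^(2t), and L⁻¹{6/(s-2)} = 6·e^(2t)

Final answer: 6·e^(2t)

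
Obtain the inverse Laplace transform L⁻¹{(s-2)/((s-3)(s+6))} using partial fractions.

Using partial fractions, f(t) = (e^(3t) + 8e^(-6t))/9

Final answer: (e^(3t) + 8e^(-6t))/9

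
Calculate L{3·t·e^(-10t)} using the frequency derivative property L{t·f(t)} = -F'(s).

L{e^(-10t)} = 1/(s+10). By frequency derivative: L{t·e^(-10t)} = -d/ds[1/(s+10)] = -(-1)/(s+10)² = 1/(s+10)². Then L{3·t·e^(-10t)} = 3·1/(s+10)² = 3/(s+10)²

Final answer: 3/(s+10)²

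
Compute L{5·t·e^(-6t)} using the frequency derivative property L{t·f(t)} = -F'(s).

L{e^(-6t)} = 1/(s+6). By frequency derivative: L{t·e^(-6t)} = -d/ds[1/(s+6)] = -(-1)/(s+6)² = 1/(s+6)². Then L{5·t·e^(-6t)} = 5·1/(s+6)² = 5/(s+6)²

Final answer: 5/(s+6)²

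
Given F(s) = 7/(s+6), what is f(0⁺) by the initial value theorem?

f(0⁺) = lim_{s→∞} s·7/(s+6) = lim_{s→∞} 7s/(s+6) = 7

Final answer: 7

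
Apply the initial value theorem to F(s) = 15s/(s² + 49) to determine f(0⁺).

f(0⁺) = lim_{s→∞} s·15s/(s² + 49) = lim_{s→∞} 15s²/(s² + 49) = 15

Final answer: 15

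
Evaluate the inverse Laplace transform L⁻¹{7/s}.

L⁻¹{c/s} = c, so L⁻¹{7/s} = 7

Final answer: 7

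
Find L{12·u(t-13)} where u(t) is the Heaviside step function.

L{u(t-a)} = e^(-as)/s. Here a=13, so L{u(t-13)} = e^(-13s)/s, and L{12·u(t-13)} = 12·e^(-13s)/s

Final answer: 12·e^(-13s)/s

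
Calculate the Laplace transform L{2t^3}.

L{2t^3} = 2 · L{t^3} = 2 · 6/s^4 = 12/s^4

Final answer: 12/s^4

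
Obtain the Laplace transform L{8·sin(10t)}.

L{sin(ωt)} = ω/(s² + ω²), so L{sin(10t)} = 10/(s² + 100). Then L{8·sin(10t)} = 8·10/(s² + 100) = 80/(s² + 100)

Final answer: 80/(s² + 100)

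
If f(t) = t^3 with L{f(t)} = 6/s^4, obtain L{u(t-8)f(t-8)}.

Time shift theorem: L{u(t-a)f(t-a)} = e^(-as)F(s). Here a=8, F(s) = 6/s^4, so L{u(t-8)f(t-8)} = e^(-8s)·6/s^4

Final answer: e^(-8s)·6/s^4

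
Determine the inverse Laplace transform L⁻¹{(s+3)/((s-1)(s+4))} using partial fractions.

Using partial fractions, f(t) = (4e^t + e^(-4t))/5

Final answer: (4e^t + e^(-4t))/5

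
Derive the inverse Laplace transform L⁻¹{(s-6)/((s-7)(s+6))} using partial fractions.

Using partial fractions, f(t) = (e^(7t) + 12e^(-6t))/13

Final answer: (e^(7t) + 12e^(-6t))/13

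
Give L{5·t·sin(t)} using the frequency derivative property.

L{sin(t)} = 1/(s² + 1). By L{t·f(t)} = -F'(s): -d/ds[1/(s² + 1)] = -(1)·(-2s)/(s² + 1)² = 2s/(s² + 1)². Then L{5·t·sin(t)} = 5·2s/(s² + 1)² = 10s/(s² + 1)²

Final answer: 10s/(s² + 1)²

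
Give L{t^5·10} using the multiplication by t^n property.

L{10} = 10/s. d^1/ds^1[1/s] = -1/s². d^2/ds^2[1/s] = 2/s^3. d^3/ds^3[1/s] = -6/s^4. d^4/ds^4[1/s] = 24/s^5. d^5/ds^5[1/s] = -120/s^6. So L{t^5} = (-1)^{5}·-120/s^6 = 120/s^6. Then L{t^5·10} = 10·120/s^6 = 1200/s^6

Final answer: 1200/s^6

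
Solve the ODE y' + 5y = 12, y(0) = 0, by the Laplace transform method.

sY + 5Y = 12/s. Y = 12/(s(s+5)). Partial fractions: Y = 12/5/s - 12/5/(s+5)

Final answer: y(t) = 12/5(1 - e^(-5t))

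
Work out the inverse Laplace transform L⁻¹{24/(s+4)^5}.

L⁻¹{n!/(s-a)^(n+1)} = t^n·e^(at), so L⁻¹{24/(s+4)^5} = t^4·e^(-4t)

Final answer: t^4·e^(-4t)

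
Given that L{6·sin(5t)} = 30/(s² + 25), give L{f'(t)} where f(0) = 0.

L{f'(t)} = s·F(s) - f(0) = s·30/(s² + 25) - 0 = 30s/(s² + 25)

Final answer: 30s/(s² + 25)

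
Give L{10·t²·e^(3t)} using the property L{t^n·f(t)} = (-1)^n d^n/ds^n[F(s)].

L{e^(3t)} = 1/(s-3). d/ds[1/(s-3)] = -1/(s-3)². d²/ds²[1/(s-3)] = 2/(s-3)³. So L{t²·e^(3t)} = (-1)² · 2/(s-3)³ = 2/(s-3)³. Then L{10·t²·e^(3t)} = 10·2/(s-3)³ = 20/(s-3)³

Final answer: 20/(s-3)³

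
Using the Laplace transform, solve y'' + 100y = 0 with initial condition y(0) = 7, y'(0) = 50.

L{y''} + 100L{y} = 0. s²Y - 7s - 50 + 100Y = 0. Y(s² + 100) = 7s + 50. Y = (7s + 50)/(s² + 100). Inverting: y(t) = 7cos(10t) + 5sin(10t)

Final answer: y(t) = 7cos(10t) + 5sin(10t)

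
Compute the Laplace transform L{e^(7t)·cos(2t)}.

L{e^(at)·cos(ωt)} = (s-a)/((s-a)² + ω²), so L{e^(7t)·cos(2t)} = (s-7)/((s-7)² + 4)

Final answer: (s-7)/((s-7)² + 4)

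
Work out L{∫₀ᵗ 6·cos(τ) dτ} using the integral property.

L{∫₀ᵗ f(τ)dτ} = F(s)/s with F(s) = 6s/(s² + 1), so the result is (6s/(s² + 1))/s = 6/(s² + 1)

Final answer: 6/(s² + 1)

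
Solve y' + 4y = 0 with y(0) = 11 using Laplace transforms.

L{y'} + 4L{y} = 0. sY - 11 + 4Y = 0. Y(s+4) = 11. Y = 11/(s+4)

Final answer: y(t) = 11e^(-4t)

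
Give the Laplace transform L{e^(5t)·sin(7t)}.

L{e^(at)·sin(ωt)} = ω/((s-a)² + ω²), so L{e^(5t)·sin(7t)} = 7/((s-5)² + 49)

Final answer: 7/((s-5)² + 49)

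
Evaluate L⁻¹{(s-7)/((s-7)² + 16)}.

Using frequency shift: L⁻¹{(s-a)/((s-a)² + b²)} = e^(at)cos(bt). Here a=7, b=4

Final answer: e^(7t)·cos(4t)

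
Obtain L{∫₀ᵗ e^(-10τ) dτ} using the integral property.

L{∫₀ᵗ f(τ)dτ} = F(s)/s with F(s) = 1/(s+10), so L{∫₀ᵗ e^(-10τ) dτ} = 1/(s(s+10))

Final answer: 1/(s(s+10))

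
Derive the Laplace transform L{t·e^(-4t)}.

L{t^n·e^(at)} = n!/(s-a)^(n+1), so L{t·e^(-4t)} = 1/(s+4)^2

Final answer: 1/(s+4)^2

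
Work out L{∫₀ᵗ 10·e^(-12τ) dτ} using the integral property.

L{∫₀ᵗ f(τ)dτ} = F(s)/s with F(s) = 10/(s+12), so L{∫₀ᵗ 10·e^(-12τ) dτ} = 10/(s(s+12))

Final answer: 10/(s(s+12))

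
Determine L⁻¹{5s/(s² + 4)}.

This is the form c·s/(s² + a²) with a = 2, c = 5. L⁻¹ = 5·cos(2t)

Final answer: 5·cos(2t)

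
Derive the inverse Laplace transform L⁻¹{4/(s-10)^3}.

L⁻¹{n!/(s-a)^(n+1)} = t^n·e^(at) with n=2, a=10. So L⁻¹{2/(s-10)^3} = t^2·e^(10t), and L⁻¹{4/(s-10)^3} = (4/2)·t^2·e^(10t) = 2·t^2·e^(10t)

Final answer: 2·t^2·e^(10t)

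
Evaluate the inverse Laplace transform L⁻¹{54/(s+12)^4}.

L⁻¹{n!/(s-a)^(n+1)} = t^n·e^(at) with n=3, a=-12. So L⁻¹{6/(s+12)^4} = t^3·e^(-12t), and L⁻¹{54/(s+12)^4} = (54/6)·t^3·e^(-12t) = 9·t^3·e^(-12t)

Final answer: 9·t^3·e^(-12t)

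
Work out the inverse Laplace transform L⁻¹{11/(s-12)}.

L⁻¹{1/(s-a)} = e^(at), so L⁻¹{1/(s-12)} = e^(12t), and L⁻¹{11/(s-12)} = 11·e^(12t)

Final answer: 11·e^(12t)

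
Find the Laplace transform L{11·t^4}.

L{t^n} = n!/s^(n+1), so L{t^4} = 24/s^5. Then L{11·t^4} = 11·24/s^5 = 264/s^5

Final answer: 264/s^5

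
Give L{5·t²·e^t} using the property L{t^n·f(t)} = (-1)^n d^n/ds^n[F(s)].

L{e^t} = 1/(s-1). d/ds[1/(s-1)] = -1/(s-1)². d²/ds²[1/(s-1)] = 2/(s-1)³. So L{t²·e^t} = (-1)² · 2/(s-1)³ = 2/(s-1)³. Then L{5·t²·e^t} = 5·2/(s-1)³ = 10/(s-1)³

Final answer: 10/(s-1)³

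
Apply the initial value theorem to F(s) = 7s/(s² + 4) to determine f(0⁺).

f(0⁺) = lim_{s→∞} s·7s/(s² + 4) = lim_{s→∞} 7s²/(s² + 4) = 7

Final answer: 7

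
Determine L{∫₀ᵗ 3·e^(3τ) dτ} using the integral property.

L{∫₀ᵗ f(τ)dτ} = F(s)/s with F(s) = 3/(s-3), so L{∫₀ᵗ 3·e^(3τ) dτ} = 3/(s(s-3))

Final answer: 3/(s(s-3))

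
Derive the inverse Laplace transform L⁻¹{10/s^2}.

L⁻¹{n!/s^(n+1)} = t^n with n=1. So L⁻¹{1/s^2} = t, and L⁻¹{10/s^2} = (10/1)·t = 10·t

Final answer: 10·t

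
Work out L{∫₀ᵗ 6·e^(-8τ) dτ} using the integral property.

L{∫₀ᵗ f(τ)dτ} = F(s)/s with F(s) = 6/(s+8), so L{∫₀ᵗ 6·e^(-8τ) dτ} = 6/(s(s+8))

Final answer: 6/(s(s+8))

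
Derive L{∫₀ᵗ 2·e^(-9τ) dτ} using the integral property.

L{∫₀ᵗ f(τ)dτ} = F(s)/s with F(s) = 2/(s+9), so L{∫₀ᵗ 2·e^(-9τ) dτ} = 2/(s(s+9))

Final answer: 2/(s(s+9))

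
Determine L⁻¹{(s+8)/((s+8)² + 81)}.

Using frequency shift: L⁻¹{(s-a)/((s-a)² + b²)} = e^(at)cos(bt). Here a=-8, b=9

Final answer: e^(-8t)·cos(9t)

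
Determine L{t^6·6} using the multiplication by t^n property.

L{6} = 6/s. d^1/ds^1[1/s] = -1/s². d^2/ds^2[1/s] = 2/s^3. d^3/ds^3[1/s] = -6/s^4. d^4/ds^4[1/s] = 24/s^5. d^5/ds^5[1/s] = -120/s^6. d^6/ds^6[1/s] = 720/s^7. So L{t^6} = (-1)^{6}·720/s^7 = 720/s^7. Then L{t^6·6} = 6·720/s^7 = 4320/s^7

Final answer: 4320/s^7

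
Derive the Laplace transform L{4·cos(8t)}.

L{cos(ωt)} = s/(s² + ω²), so L{cos(8t)} = s/(s² + 64). Then L{4·cos(8t)} = 4·s/(s² + 64) = 4s/(s² + 64)

Final answer: 4s/(s² + 64)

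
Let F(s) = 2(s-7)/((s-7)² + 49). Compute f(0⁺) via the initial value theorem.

f(0⁺) = lim_{s→∞} sF(s) = lim_{s→∞} 2s(s-7)/((s-7)² + 49) = 2

Final answer: 2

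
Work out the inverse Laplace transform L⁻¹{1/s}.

L⁻¹{c/s} = c, so L⁻¹{1/s} = 1

Final answer: 1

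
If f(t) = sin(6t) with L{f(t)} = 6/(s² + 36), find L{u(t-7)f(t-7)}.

Time shift theorem: L{u(t-a)f(t-a)} = e^(-as)F(s). Here a=7, F(s) = 6/(s² + 36), so L{u(t-7)f(t-7)} = e^(-7s)·6/(s² + 36)

Final answer: e^(-7s)·6/(s² + 36)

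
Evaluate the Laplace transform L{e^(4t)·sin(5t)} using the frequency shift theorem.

Frequency shift: L{e^(at)f(t)} = F(s-a). L{e^(4t)·sin(5t)} = 5/((s-4)² + 25)

Final answer: 5/((s-4)² + 25)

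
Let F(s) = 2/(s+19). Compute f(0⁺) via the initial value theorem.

f(0⁺) = lim_{s→∞} s·2/(s+19) = lim_{s→∞} 2s/(s+19) = 2

Final answer: 2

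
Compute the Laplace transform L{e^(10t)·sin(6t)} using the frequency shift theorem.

Frequency shift: L{e^(at)f(t)} = F(s-a). L{e^(10t)·sin(6t)} = 6/((s-10)² + 36)

Final answer: 6/((s-10)² + 36)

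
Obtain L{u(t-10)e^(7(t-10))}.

u(t-a)f(t-a) with f(t)=e^(7t). L{e^(7t)} = 1/(s-7). By time shift: e^(-10s)/(s-7)

Final answer: e^(-10s)/(s-7)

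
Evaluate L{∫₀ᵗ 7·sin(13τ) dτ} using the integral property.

L{∫₀ᵗ f(τ)dτ} = F(s)/s with F(s) = 91/(s² + 169), so the result is (91/(s² + 169))/s = 91/(s(s² + 169))

Final answer: 91/(s(s² + 169))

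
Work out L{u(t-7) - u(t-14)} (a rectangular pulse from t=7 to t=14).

L{u(t-a)} = e^(-as)/s. L{u(t-7) - u(t-14)} = (e^(-7s) - e^(-14s))/s

Final answer: (e^(-7s) - e^(-14s))/s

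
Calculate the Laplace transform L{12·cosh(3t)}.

L{cosh(ωt)} = s/(s² - ω²), so L{cosh(3t)} = s/(s² - 9). Then L{12·cosh(3t)} = 12·s/(s² - 9) = 12s/(s² - 9)

Final answer: 12s/(s² - 9)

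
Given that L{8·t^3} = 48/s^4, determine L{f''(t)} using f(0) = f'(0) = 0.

L{f''(t)} = s²F(s) - sf(0) - f'(0) = s²·48/s^4 - 0 - 0 = 48/s^2

Final answer: 48/s^2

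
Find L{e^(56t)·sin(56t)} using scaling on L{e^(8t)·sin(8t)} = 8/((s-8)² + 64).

Scaling with a=7: L{e^(56t)·sin(56t)} = (1/7) · 8/((s/7-8)² + 64). Simplifying: 56/((s-56)² + 3136)

Final answer: 56/((s-56)² + 3136)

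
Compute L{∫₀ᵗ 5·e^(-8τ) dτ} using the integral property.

L{∫₀ᵗ f(τ)dτ} = F(s)/s with F(s) = 5/(s+8), so L{∫₀ᵗ 5·e^(-8τ) dτ} = 5/(s(s+8))

Final answer: 5/(s(s+8))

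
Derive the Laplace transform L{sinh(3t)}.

L{sinh(ωt)} = ω/(s² - ω²), so L{sinh(3t)} = 3/(s² - 9)

Final answer: 3/(s² - 9)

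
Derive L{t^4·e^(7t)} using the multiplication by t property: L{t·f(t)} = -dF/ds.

Using L{t^n·e^(at)} = n!/(s-a)^(n+1), L{t^4·e^(7t)} = 24/(s-7)^5

Final answer: 24/(s-7)^5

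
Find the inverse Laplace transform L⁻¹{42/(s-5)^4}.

L⁻¹{n!/(s-a)^(n+1)} = t^n·e^(at) with n=3, a=5. So L⁻¹{6/(s-5)^4} = t^3·e^(5t), and L⁻¹{42/(s-5)^4} = (42/6)·t^3·e^(5t) = 7·t^3·e^(5t)

Final answer: 7·t^3·e^(5t)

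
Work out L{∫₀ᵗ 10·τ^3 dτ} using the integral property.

L{∫₀ᵗ f(τ)dτ} = F(s)/s with f(t) = 10t^3. F(s) = 60/s^4, so L{∫₀ᵗ 10·τ^3 dτ} = (60/s^4)/s = 60/s^5. (Check: ∫₀ᵗ 10·τ^3 dτ = 10t^4/4.)

Final answer: 60/s^5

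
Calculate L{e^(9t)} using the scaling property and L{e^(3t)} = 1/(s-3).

Using L{f(at)} = (1/a)F(s/a) with a=3 and f(t) = e^(3t): L{e^(9t)} = (1/3) · 1/((s/3)-3) = (1/3) · 3/(s-9) = 1/(s-9)

Final answer: 1/(s-9)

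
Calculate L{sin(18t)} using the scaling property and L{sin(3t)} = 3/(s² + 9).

Using L{f(at)} = (1/a)F(s/a) with a=6: L{sin(18t)} = (1/6) · 3/((s/6)² + 9) = (1/6) · 3·36/(s² + 324) = 18/(s² + 324)

Final answer: 18/(s² + 324)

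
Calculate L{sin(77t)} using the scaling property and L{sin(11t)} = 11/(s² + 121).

Using L{f(at)} = (1/a)F(s/a) with a=7: L{sin(77t)} = (1/7) · 11/((s/7)² + 121) = (1/7) · 11·49/(s² + 5929) = 77/(s² + 5929)

Final answer: 77/(s² + 5929)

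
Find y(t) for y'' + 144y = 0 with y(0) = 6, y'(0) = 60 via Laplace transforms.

L{y''} + 144L{y} = 0. s²Y - 6s - 60 + 144Y = 0. Y(s² + 144) = 6s + 60. Y = (6s + 60)/(s² + 144). Inverting: y(t) = 6cos(12t) + 5sin(12t)

Final answer: y(t) = 6cos(12t) + 5sin(12t)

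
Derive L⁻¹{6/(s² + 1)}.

This is the form c·a/(s² + a²) with a = 1, c = 6. L⁻¹ = 6·sin(t)

Final answer: 6·sin(t)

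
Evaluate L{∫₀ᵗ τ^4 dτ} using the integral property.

L{∫₀ᵗ f(τ)dτ} = F(s)/s with f(t) = t^4. F(s) = 24/s^5, so L{∫₀ᵗ τ^4 dτ} = (24/s^5)/s = 24/s^6. (Check: ∫₀ᵗ τ^4 dτ = t^5/5.)

Final answer: 24/s^6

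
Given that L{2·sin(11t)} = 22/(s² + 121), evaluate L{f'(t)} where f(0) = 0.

L{f'(t)} = s·F(s) - f(0) = s·22/(s² + 121) - 0 = 22s/(s² + 121)

Final answer: 22s/(s² + 121)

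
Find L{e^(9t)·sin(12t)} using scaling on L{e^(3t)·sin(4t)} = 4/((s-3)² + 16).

Scaling with a=3: L{e^(9t)·sin(12t)} = (1/3) · 4/((s/3-3)² + 16). Simplifying: 12/((s-9)² + 144)

Final answer: 12/((s-9)² + 144)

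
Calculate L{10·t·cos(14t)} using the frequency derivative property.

L{cos(14t)} = s/(s² + 196). Derivative: d/ds[s/(s² + 196)] = [(s² + 196) - s·2s]/(s² + 196)² = (196 - s²)/(s² + 196)². So L{t·cos(14t)} = -F'(s) = (s² - 196)/(s² + 196)². Then L{10·t·cos(14t)} = 10·(s² - 196)/(s² + 196)²

Final answer: 10·(s² - 196)/(s² + 196)²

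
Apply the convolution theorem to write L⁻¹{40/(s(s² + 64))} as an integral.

40/(s(s² + 64)) = (1/s)·(40/(s² + 64)) = L{1}·L{5·sin(8t)}. So f(t) = 1*(5·sin(8t)) = ∫₀ᵗ 5·sin(8τ) dτ

Final answer: ∫₀ᵗ 5·sin(8τ) dτ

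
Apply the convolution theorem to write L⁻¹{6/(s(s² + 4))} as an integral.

6/(s(s² + 4)) = (1/s)·(6/(s² + 4)) = L{1}·L{3·sin(2t)}. So f(t) = 1*(3·sin(2t)) = ∫₀ᵗ 3·sin(2τ) dτ

Final answer: ∫₀ᵗ 3·sin(2τ) dτ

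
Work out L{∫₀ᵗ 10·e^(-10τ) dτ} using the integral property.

L{∫₀ᵗ f(τ)dτ} = F(s)/s with F(s) = 10/(s+10), so L{∫₀ᵗ 10·e^(-10τ) dτ} = 10/(s(s+10))

Final answer: 10/(s(s+10))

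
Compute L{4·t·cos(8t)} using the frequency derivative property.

L{cos(8t)} = s/(s² + 64). Derivative: d/ds[s/(s² + 64)] = [(s² + 64) - s·2s]/(s² + 64)² = (64 - s²)/(s² + 64)². So L{t·cos(8t)} = -F'(s) = (s² - 64)/(s² + 64)². Then L{4·t·cos(8t)} = 4·(s² - 64)/(s² + 64)²

Final answer: 4·(s² - 64)/(s² + 64)²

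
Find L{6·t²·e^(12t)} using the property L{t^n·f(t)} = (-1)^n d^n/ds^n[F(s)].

L{e^(12t)} = 1/(s-12). d/ds[1/(s-12)] = -1/(s-12)². d²/ds²[1/(s-12)] = 2/(s-12)³. So L{t²·e^(12t)} = (-1)² · 2/(s-12)³ = 2/(s-12)³. Then L{6·t²·e^(12t)} = 6·2/(s-12)³ = 12/(s-12)³

Final answer: 12/(s-12)³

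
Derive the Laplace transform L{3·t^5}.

L{t^n} = n!/s^(n+1), so L{t^5} = 120/s^6. Then L{3·t^5} = 3·120/s^6 = 360/s^6

Final answer: 360/s^6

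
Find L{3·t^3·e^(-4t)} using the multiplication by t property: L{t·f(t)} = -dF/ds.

Using L{t^n·e^(at)} = n!/(s-a)^(n+1), L{t^3·e^(-4t)} = 6/(s+4)^4, so L{3·t^3·e^(-4t)} = 3·6/(s+4)^4 = 18/(s+4)^4

Final answer: 18/(s+4)^4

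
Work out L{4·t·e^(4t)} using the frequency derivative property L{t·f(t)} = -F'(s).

L{e^(4t)} = 1/(s-4). By frequency derivative: L{t·e^(4t)} = -d/ds[1/(s-4)] = -(-1)/(s-4)² = 1/(s-4)². Then L{4·t·e^(4t)} = 4·1/(s-4)² = 4/(s-4)²

Final answer: 4/(s-4)²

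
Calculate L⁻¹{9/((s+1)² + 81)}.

Form: b/((s-a)² + b²) → e^(at)sin(bt). With a=-1, b=9

Final answer: e^(-t)·sin(9t)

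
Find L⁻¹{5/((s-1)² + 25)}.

Form: b/((s-a)² + b²) → e^(at)sin(bt). With a=1, b=5

Final answer: e^t·sin(5t)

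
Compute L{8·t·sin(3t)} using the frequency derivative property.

L{sin(3t)} = 3/(s² + 9). By L{t·f(t)} = -F'(s): -d/ds[3/(s² + 9)] = -(3)·(-2s)/(s² + 9)² = 6s/(s² + 9)². Then L{8·t·sin(3t)} = 8·6s/(s² + 9)² = 48s/(s² + 9)²

Final answer: 48s/(s² + 9)²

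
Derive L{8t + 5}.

L{8t + 5} = 8·L{t} + 5·L{1} = 8/s² + 5/s

Final answer: 8/s² + 5/s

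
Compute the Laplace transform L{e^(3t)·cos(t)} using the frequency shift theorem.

Frequency shift: L{e^(at)f(t)} = F(s-a). L{e^(3t)·cos(t)} = (s-3)/((s-3)² + 1)

Final answer: (s-3)/((s-3)² + 1)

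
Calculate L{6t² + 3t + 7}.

L{6t² + 3t + 7} = 6·2/s³ + 3/s² + 7/s = 12/s³ + 3/s² + 7/s

Final answer: 12/s³ + 3/s² + 7/s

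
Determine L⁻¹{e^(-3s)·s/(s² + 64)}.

L⁻¹{s/(s² + 64)} = cos(8t). By the time shift theorem, L⁻¹{e^(-as)F(s)} = u(t-a)f(t-a) with a=3, so L⁻¹{e^(-3s)·s/(s² + 64)} = u(t-3)·cos(8(t-3))

Final answer: u(t-3)·cos(8(t-3))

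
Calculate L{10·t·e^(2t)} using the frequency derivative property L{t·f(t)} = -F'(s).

L{e^(2t)} = 1/(s-2). By frequency derivative: L{t·e^(2t)} = -d/ds[1/(s-2)] = -(-1)/(s-2)² = 1/(s-2)². Then L{10·t·e^(2t)} = 10·1/(s-2)² = 10/(s-2)²

Final answer: 10/(s-2)²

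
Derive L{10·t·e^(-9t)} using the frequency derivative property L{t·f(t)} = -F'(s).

L{e^(-9t)} = 1/(s+9). By frequency derivative: L{t·e^(-9t)} = -d/ds[1/(s+9)] = -(-1)/(s+9)² = 1/(s+9)². Then L{10·t·e^(-9t)} = 10·1/(s+9)² = 10/(s+9)²

Final answer: 10/(s+9)²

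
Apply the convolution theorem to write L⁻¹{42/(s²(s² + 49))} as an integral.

42/(s²(s² + 49)) = (1/s²)·(42/(s² + 49)) = L{t}·L{6·sin(7t)}. So f(t) = t*(6·sin(7t)) = ∫₀ᵗ 6τ·sin(7(t-τ)) dτ

Final answer: ∫₀ᵗ 6τ·sin(7(t-τ)) dτ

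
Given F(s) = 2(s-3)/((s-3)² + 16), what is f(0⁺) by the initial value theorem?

f(0⁺) = lim_{s→∞} sF(s) = lim_{s→∞} 2s(s-3)/((s-3)² + 16) = 2

Final answer: 2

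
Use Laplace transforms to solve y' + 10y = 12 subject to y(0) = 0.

sY + 10Y = 12/s. Y = 12/(s(s+10)). Partial fractions: Y = 6/5/s - 6/5/(s+10)

Final answer: y(t) = 6/5(1 - e^(-10t))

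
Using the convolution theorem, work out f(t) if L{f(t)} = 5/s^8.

5/s^8 = (5/s)·(1/s^7) = L{5}·L{t^6/720}. By convolution, f(t) = 5*t^6/720 = ∫₀ᵗ 5·τ^6/720 dτ = 5·t^7/5040

Final answer: 5·t^7/5040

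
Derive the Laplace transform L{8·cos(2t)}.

L{cos(ωt)} = s/(s² + ω²), so L{cos(2t)} = s/(s² + 4). Then L{8·cos(2t)} = 8·s/(s² + 4) = 8s/(s² + 4)

Final answer: 8s/(s² + 4)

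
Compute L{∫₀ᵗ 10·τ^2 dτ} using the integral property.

L{∫₀ᵗ f(τ)dτ} = F(s)/s with f(t) = 10t^2. F(s) = 20/s^3, so L{∫₀ᵗ 10·τ^2 dτ} = (20/s^3)/s = 20/s^4. (Check: ∫₀ᵗ 10·τ^2 dτ = 10t^3/3.)

Final answer: 20/s^4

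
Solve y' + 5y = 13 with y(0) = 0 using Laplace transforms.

sY + 5Y = 13/s. Y = 13/(s(s+5)). Partial fractions: Y = 13/5/s - 13/5/(s+5)

Final answer: y(t) = 13/5(1 - e^(-5t))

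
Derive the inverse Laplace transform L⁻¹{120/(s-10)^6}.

L⁻¹{n!/(s-a)^(n+1)} = t^n·e^(at), so L⁻¹{120/(s-10)^6} = t^5·e^(10t)

Final answer: t^5·e^(10t)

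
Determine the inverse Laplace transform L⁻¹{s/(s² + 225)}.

L⁻¹{s/(s² + 225)} = cos(15t)

Final answer: cos(15t)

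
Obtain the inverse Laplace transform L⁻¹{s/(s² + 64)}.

L⁻¹{s/(s² + 64)} = cos(8t)

Final answer: cos(8t)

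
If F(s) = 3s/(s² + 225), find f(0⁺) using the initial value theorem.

f(0⁺) = lim_{s→∞} s·3s/(s² + 225) = lim_{s→∞} 3s²/(s² + 225) = 3

Final answer: 3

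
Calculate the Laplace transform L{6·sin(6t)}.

L{sin(ωt)} = ω/(s² + ω²), so L{sin(6t)} = 6/(s² + 36). Then L{6·sin(6t)} = 6·6/(s² + 36) = 36/(s² + 36)

Final answer: 36/(s² + 36)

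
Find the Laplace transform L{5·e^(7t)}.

L{e^(at)} = 1/(s-a), so L{e^(7t)} = 1/(s-7). Then L{5·e^(7t)} = 5/(s-7)

Final answer: 5/(s-7)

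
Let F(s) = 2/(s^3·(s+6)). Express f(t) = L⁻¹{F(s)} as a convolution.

2/(s^3·(s+6)) = (2/s^3)·(1/(s+6)) = L{t^2}·L{e^(-6t)}. So f(t) = t^2*e^(-6t) = ∫₀ᵗ τ^2·e^(-6(t-τ)) dτ

Final answer: ∫₀ᵗ τ^2·e^(-6(t-τ)) dτ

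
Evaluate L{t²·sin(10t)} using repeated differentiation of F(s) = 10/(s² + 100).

F(s) = 10/(s² + 100). F'(s) = -20s/(s² + 100)². F''(s) = -20(100 - 3s²)/(s² + 100)³ = (60s² - 2000)/(s² + 100)³. So L{t²·sin(10t)} = (-1)² F''(s) = (60s² - 2000)/(s² + 100)³

Final answer: (60s² - 2000)/(s² + 100)³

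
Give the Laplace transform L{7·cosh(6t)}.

L{cosh(ωt)} = s/(s² - ω²), so L{cosh(6t)} = s/(s² - 36). Then L{7·cosh(6t)} = 7·s/(s² - 36) = 7s/(s² - 36)

Final answer: 7s/(s² - 36)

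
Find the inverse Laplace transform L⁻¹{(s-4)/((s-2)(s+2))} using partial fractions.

Using partial fractions, f(t) = (-2e^(2t) + 6e^(-2t))/4

Final answer: (-2e^(2t) + 6e^(-2t))/4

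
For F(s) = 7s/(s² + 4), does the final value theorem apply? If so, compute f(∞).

The final value theorem requires all poles of sF(s) in the left half-plane. sF(s) = 7s²/(s² + 4) has poles at s = ±2i (imaginary axis). Theorem does NOT apply (oscillatory system).

Final answer: Not applicable (oscillatory)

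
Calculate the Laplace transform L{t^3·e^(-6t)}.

L{t^n·e^(at)} = n!/(s-a)^(n+1), so L{t^3·e^(-6t)} = 6/(s+6)^4

Final answer: 6/(s+6)^4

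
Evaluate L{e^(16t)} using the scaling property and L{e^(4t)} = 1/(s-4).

Using L{f(at)} = (1/a)F(s/a) with a=4 and f(t) = e^(4t): L{e^(16t)} = (1/4) · 1/((s/4)-4) = (1/4) · 4/(s-16) = 1/(s-16)

Final answer: 1/(s-16)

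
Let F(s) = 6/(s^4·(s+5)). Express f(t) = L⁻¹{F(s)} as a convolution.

6/(s^4·(s+5)) = (6/s^4)·(1/(s+5)) = L{t^3}·L{e^(-5t)}. So f(t) = t^3*e^(-5t) = ∫₀ᵗ τ^3·e^(-5(t-τ)) dτ

Final answer: ∫₀ᵗ τ^3·e^(-5(t-τ)) dτ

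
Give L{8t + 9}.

L{8t + 9} = 8·L{t} + 9·L{1} = 8/s² + 9/s

Final answer: 8/s² + 9/s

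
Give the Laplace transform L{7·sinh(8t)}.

L{sinh(ωt)} = ω/(s² - ω²), so L{sinh(8t)} = 8/(s² - 64). Then L{7·sinh(8t)} = 7·8/(s² - 64) = 56/(s² - 64)

Final answer: 56/(s² - 64)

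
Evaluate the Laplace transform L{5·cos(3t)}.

L{cos(ωt)} = s/(s² + ω²), so L{cos(3t)} = s/(s² + 9). Then L{5·cos(3t)} = 5·s/(s² + 9) = 5s/(s² + 9)

Final answer: 5s/(s² + 9)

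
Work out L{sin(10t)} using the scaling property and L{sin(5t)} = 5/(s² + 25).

Using L{f(at)} = (1/a)F(s/a) with a=2: L{sin(10t)} = (1/2) · 5/((s/2)² + 25) = (1/2) · 5·4/(s² + 100) = 10/(s² + 100)

Final answer: 10/(s² + 100)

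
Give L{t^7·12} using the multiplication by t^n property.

L{12} = 12/s. d^1/ds^1[1/s] = -1/s². d^2/ds^2[1/s] = 2/s^3. d^3/ds^3[1/s] = -6/s^4. d^4/ds^4[1/s] = 24/s^5. d^5/ds^5[1/s] = -120/s^6. d^6/ds^6[1/s] = 720/s^7. d^7/ds^7[1/s] = -5040/s^8. So L{t^7} = (-1)^{7}·-5040/s^8 = 5040/s^8. Then L{t^7·12} = 12·5040/s^8 = 60480/s^8

Final answer: 60480/s^8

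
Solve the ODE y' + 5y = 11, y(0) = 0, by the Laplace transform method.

sY + 5Y = 11/s. Y = 11/(s(s+5)). Partial fractions: Y = 11/5/s - 11/5/(s+5)

Final answer: y(t) = 11/5(1 - e^(-5t))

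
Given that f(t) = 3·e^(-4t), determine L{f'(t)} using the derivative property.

f(0) = 3, F(s) = 3/(s+4). L{f'(t)} = s·F(s) - f(0) = 3s/(s+4) - 3 = (3s - 3(s+4))/(s+4) = -12/(s+4)

Final answer: -12/(s+4)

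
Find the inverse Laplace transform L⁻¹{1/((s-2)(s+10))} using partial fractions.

Decompose: A/(s-2) + B/(s+10). A = 1/12, B = -1/12. f(t) = (e^(2t) - e^(-10t))/12

Final answer: (e^(2t) - e^(-10t))/12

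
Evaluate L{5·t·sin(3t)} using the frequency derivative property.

L{sin(3t)} = 3/(s² + 9). By L{t·f(t)} = -F'(s): -d/ds[3/(s² + 9)] = -(3)·(-2s)/(s² + 9)² = 6s/(s² + 9)². Then L{5·t·sin(3t)} = 5·6s/(s² + 9)² = 30s/(s² + 9)²

Final answer: 30s/(s² + 9)²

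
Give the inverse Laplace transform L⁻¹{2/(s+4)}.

L⁻¹{1/(s-a)} = e^(at), so L⁻¹{1/(s+4)} = e^(-4t), and L⁻¹{2/(s+4)} = 2·e^(-4t)

Final answer: 2·e^(-4t)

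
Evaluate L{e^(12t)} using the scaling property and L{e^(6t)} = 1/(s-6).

Using L{f(at)} = (1/a)F(s/a) with a=2 and f(t) = e^(6t): L{e^(12t)} = (1/2) · 1/((s/2)-6) = (1/2) · 2/(s-12) = 1/(s-12)

Final answer: 1/(s-12)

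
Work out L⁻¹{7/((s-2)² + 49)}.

Form: b/((s-a)² + b²) → e^(at)sin(bt). With a=2, b=7

Final answer: e^(2t)·sin(7t)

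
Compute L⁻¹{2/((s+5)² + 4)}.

Form: b/((s-a)² + b²) → e^(at)sin(bt). With a=-5, b=2

Final answer: e^(-5t)·sin(2t)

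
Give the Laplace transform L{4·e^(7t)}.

L{e^(at)} = 1/(s-a), so L{e^(7t)} = 1/(s-7). Then L{4·e^(7t)} = 4/(s-7)

Final answer: 4/(s-7)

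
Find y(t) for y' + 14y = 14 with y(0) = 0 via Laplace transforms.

sY + 14Y = 14/s. Y = 14/(s(s+14)). Partial fractions: Y = 1/s - 1/(s+14)

Final answer: y(t) = (1 - e^(-14t))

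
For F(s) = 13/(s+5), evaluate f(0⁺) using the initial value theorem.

f(0⁺) = lim_{s→∞} s·13/(s+5) = lim_{s→∞} 13s/(s+5) = 13

Final answer: 13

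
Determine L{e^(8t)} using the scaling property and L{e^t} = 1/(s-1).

Using L{f(at)} = (1/a)F(s/a) with a=8 and f(t) = e^t: L{e^(8t)} = (1/8) · 1/((s/8)-1) = (1/8) · 8/(s-8) = 1/(s-8)

Final answer: 1/(s-8)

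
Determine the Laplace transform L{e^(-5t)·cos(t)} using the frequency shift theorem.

Frequency shift: L{e^(at)f(t)} = F(s-a). L{e^(-5t)·cos(t)} = (s+5)/((s+5)² + 1)

Final answer: (s+5)/((s+5)² + 1)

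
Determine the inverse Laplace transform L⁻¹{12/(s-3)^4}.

L⁻¹{n!/(s-a)^(n+1)} = t^n·e^(at) with n=3, a=3. So L⁻¹{6/(s-3)^4} = t^3·e^(3t), and L⁻¹{12/(s-3)^4} = (12/6)·t^3·e^(3t) = 2·t^3·e^(3t)

Final answer: 2·t^3·e^(3t)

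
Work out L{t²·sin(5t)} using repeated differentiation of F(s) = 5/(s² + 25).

F(s) = 5/(s² + 25). F'(s) = -10s/(s² + 25)². F''(s) = -10(25 - 3s²)/(s² + 25)³ = (30s² - 250)/(s² + 25)³. So L{t²·sin(5t)} = (-1)² F''(s) = (30s² - 250)/(s² + 25)³

Final answer: (30s² - 250)/(s² + 25)³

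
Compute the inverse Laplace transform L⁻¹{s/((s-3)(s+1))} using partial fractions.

Using partial fractions, f(t) = (3e^(3t) + e^(-t))/4

Final answer: (3e^(3t) + e^(-t))/4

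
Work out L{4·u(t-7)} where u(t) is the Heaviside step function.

L{u(t-a)} = e^(-as)/s. Here a=7, so L{u(t-7)} = e^(-7s)/s, and L{4·u(t-7)} = 4·e^(-7s)/s

Final answer: 4·e^(-7s)/s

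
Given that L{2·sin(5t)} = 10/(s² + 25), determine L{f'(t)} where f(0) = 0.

L{f'(t)} = s·F(s) - f(0) = s·10/(s² + 25) - 0 = 10s/(s² + 25)

Final answer: 10s/(s² + 25)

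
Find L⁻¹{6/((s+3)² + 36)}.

Form: b/((s-a)² + b²) → e^(at)sin(bt). With a=-3, b=6

Final answer: e^(-3t)·sin(6t)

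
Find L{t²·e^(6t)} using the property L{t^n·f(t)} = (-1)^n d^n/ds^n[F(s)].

L{e^(6t)} = 1/(s-6). d/ds[1/(s-6)] = -1/(s-6)². d²/ds²[1/(s-6)] = 2/(s-6)³. So L{t²·e^(6t)} = (-1)² · 2/(s-6)³ = 2/(s-6)³

Final answer: 2/(s-6)³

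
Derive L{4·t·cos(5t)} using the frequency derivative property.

L{cos(5t)} = s/(s² + 25). Derivative: d/ds[s/(s² + 25)] = [(s² + 25) - s·2s]/(s² + 25)² = (25 - s²)/(s² + 25)². So L{t·cos(5t)} = -F'(s) = (s² - 25)/(s² + 25)². Then L{4·t·cos(5t)} = 4·(s² - 25)/(s² + 25)²

Final answer: 4·(s² - 25)/(s² + 25)²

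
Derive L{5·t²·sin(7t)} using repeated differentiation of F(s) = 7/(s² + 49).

F(s) = 7/(s² + 49). F'(s) = -14s/(s² + 49)². F''(s) = -14(49 - 3s²)/(s² + 49)³ = (42s² - 686)/(s² + 49)³. So L{t²·sin(7t)} = (-1)² F''(s) = (42s² - 686)/(s² + 49)³. Then L{5·t²·sin(7t)} = 5·(42s² - 686)/(s² + 49)³ = (210s² - 3430)/(s² + 49)³

Final answer: (210s² - 3430)/(s² + 49)³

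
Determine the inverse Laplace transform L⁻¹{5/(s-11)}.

L⁻¹{1/(s-a)} = e^(at), so L⁻¹{1/(s-11)} = e^(11t), and L⁻¹{5/(s-11)} = 5·e^(11t)

Final answer: 5·e^(11t)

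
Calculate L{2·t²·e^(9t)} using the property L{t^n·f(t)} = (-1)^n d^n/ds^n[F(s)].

L{e^(9t)} = 1/(s-9). d/ds[1/(s-9)] = -1/(s-9)². d²/ds²[1/(s-9)] = 2/(s-9)³. So L{t²·e^(9t)} = (-1)² · 2/(s-9)³ = 2/(s-9)³. Then L{2·t²·e^(9t)} = 2·2/(s-9)³ = 4/(s-9)³

Final answer: 4/(s-9)³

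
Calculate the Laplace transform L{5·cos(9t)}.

L{cos(ωt)} = s/(s² + ω²), so L{cos(9t)} = s/(s² + 81). Then L{5·cos(9t)} = 5·s/(s² + 81) = 5s/(s² + 81)

Final answer: 5s/(s² + 81)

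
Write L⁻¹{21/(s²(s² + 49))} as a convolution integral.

21/(s²(s² + 49)) = (1/s²)·(21/(s² + 49)) = L{t}·L{3·sin(7t)}. So f(t) = t*(3·sin(7t)) = ∫₀ᵗ 3τ·sin(7(t-τ)) dτ

Final answer: ∫₀ᵗ 3τ·sin(7(t-τ)) dτ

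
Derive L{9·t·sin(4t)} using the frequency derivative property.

L{sin(4t)} = 4/(s² + 16). By L{t·f(t)} = -F'(s): -d/ds[4/(s² + 16)] = -(4)·(-2s)/(s² + 16)² = 8s/(s² + 16)². Then L{9·t·sin(4t)} = 9·8s/(s² + 16)² = 72s/(s² + 16)²

Final answer: 72s/(s² + 16)²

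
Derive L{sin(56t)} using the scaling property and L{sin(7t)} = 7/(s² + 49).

Using L{f(at)} = (1/a)F(s/a) with a=8: L{sin(56t)} = (1/8) · 7/((s/8)² + 49) = (1/8) · 7·64/(s² + 3136) = 56/(s² + 3136)

Final answer: 56/(s² + 3136)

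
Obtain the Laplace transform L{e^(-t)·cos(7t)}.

L{e^(at)·cos(ωt)} = (s-a)/((s-a)² + ω²), so L{e^(-t)·cos(7t)} = (s+1)/((s+1)² + 49)

Final answer: (s+1)/((s+1)² + 49)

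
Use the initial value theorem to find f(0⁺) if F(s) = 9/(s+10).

f(0⁺) = lim_{s→∞} s·9/(s+10) = lim_{s→∞} 9s/(s+10) = 9

Final answer: 9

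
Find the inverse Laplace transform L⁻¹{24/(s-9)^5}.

L⁻¹{n!/(s-a)^(n+1)} = t^n·e^(at), so L⁻¹{24/(s-9)^5} = t^4·e^(9t)

Final answer: t^4·e^(9t)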